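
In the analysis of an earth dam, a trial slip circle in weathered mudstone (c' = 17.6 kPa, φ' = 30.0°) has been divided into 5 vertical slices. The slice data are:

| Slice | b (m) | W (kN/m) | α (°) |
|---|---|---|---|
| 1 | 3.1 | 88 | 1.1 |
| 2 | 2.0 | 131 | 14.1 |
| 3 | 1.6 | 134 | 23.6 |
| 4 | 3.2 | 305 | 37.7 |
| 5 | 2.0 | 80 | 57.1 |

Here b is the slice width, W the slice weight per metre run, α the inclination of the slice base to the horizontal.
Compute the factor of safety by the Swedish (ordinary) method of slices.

FS = 1.81

Ordinary method of slices: FS = Σ[c'·Δl_i + (W_i cosα_i)·tanφ'] / Σ W_i sinα_i, with Δl_i = b_i / cosα_i.
Slice 1: Δl = 3.1/cos1.1° = 3.101 m; N'_1 = 88·cos1.1° = 88.0; c'Δl = 54.57; W sinα = 1.7
Slice 2: Δl = 2.0/cos14.1° = 2.062 m; N'_2 = 131·cos14.1° = 127.1; c'Δl = 36.29; W sinα = 31.9
Slice 3: Δl = 1.6/cos23.6° = 1.746 m; N'_3 = 134·cos23.6° = 122.8; c'Δl = 30.73; W sinα = 53.6
Slice 4: Δl = 3.2/cos37.7° = 4.044 m; N'_4 = 305·cos37.7° = 241.3; c'Δl = 71.18; W sinα = 186.5
Slice 5: Δl = 2.0/cos57.1° = 3.682 m; N'_5 = 80·cos57.1° = 43.5; c'Δl = 64.80; W sinα = 67.2
Σc'Δl = 257.6 kN/m; ΣN' = 622.6 kN/m; ΣW sinα = 340.9 kN/m
Resisting = 257.6 + 622.6·tan30.0° = 257.6 + 359.5 = 617.0 kN/m
FS = 617.0 / 340.9 = 1.810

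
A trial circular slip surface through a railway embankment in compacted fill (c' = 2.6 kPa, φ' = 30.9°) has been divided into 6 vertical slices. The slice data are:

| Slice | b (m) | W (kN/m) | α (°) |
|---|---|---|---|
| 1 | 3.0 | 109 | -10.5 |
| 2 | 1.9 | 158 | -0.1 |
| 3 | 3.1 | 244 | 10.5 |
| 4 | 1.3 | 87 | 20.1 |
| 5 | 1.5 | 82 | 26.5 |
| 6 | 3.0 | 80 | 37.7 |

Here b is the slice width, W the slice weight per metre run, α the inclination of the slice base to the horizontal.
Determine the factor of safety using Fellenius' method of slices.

Ordinary method of slices: FS = Σ[c'·Δl_i + (W_i cosα_i)·tanφ'] / Σ W_i sinα_i, with Δl_i = b_i / cosα_i.
Slice 1: Δl = 3.0/cos(-10.5°) = 3.051 m; N'_1 = 109·cos(-10.5°) = 107.2; c'Δl = 7.93; W sinα = -19.9
Slice 2: Δl = 1.9/cos(-0.1°) = 1.900 m; N'_2 = 158·cos(-0.1°) = 158.0; c'Δl = 4.94; W sinα = -0.3
Slice 3: Δl = 3.1/cos10.5° = 3.153 m; N'_3 = 244·cos10.5° = 239.9; c'Δl = 8.20; W sinα = 44.5
Slice 4: Δl = 1.3/cos20.1° = 1.384 m; N'_4 = 87·cos20.1° = 81.7; c'Δl = 3.60; W sinα = 29.9
Slice 5: Δl = 1.5/cos26.5° = 1.676 m; N'_5 = 82·cos26.5° = 73.4; c'Δl = 4.36; W sinα = 36.6
Slice 6: Δl = 3.0/cos37.7° = 3.792 m; N'_6 = 80·cos37.7° = 63.3; c'Δl = 9.86; W sinα = 48.9
Σc'Δl = 38.9 kN/m; ΣN' = 723.5 kN/m; ΣW sinα = 139.7 kN/m
Resisting = 38.9 + 723.5·tan30.9° = 38.9 + 433.0 = 471.9 kN/m
FS = 471.9 / 139.7 = 3.377

FS = 3.38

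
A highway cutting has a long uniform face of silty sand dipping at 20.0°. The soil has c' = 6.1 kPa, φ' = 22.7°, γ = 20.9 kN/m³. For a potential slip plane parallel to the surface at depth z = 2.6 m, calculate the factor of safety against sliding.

For an infinite slope with a slip plane parallel to the surface (no pore pressure): FS = [c' + γz cos²β tanφ'] / [γz sinβ cosβ].
γz = 20.9·2.6 = 54.34 kN/m²
Numerator = 6.1 + 54.34·cos²20.0°·tan22.7° = 6.1 + 54.34·0.8830·0.4183 = 26.172 kPa
Denominator = 54.34·sin20.0°·cos20.0° = 54.34·0.3420·0.9397 = 17.465 kPa
FS = 26.172 / 17.465 = 1.499

FS = 1.50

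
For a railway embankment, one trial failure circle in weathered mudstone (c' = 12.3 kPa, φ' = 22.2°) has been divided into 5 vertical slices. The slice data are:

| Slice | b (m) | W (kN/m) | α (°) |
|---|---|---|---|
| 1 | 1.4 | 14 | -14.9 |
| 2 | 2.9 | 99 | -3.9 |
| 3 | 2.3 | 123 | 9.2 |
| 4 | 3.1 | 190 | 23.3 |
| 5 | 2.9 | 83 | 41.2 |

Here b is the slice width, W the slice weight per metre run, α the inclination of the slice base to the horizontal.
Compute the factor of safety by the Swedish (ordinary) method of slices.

FS = 2.61

Ordinary method of slices: FS = Σ[c'·Δl_i + (W_i cosα_i)·tanφ'] / Σ W_i sinα_i, with Δl_i = b_i / cosα_i.
Slice 1: Δl = 1.4/cos(-14.9°) = 1.449 m; N'_1 = 14·cos(-14.9°) = 13.5; c'Δl = 17.82; W sinα = -3.6
Slice 2: Δl = 2.9/cos(-3.9°) = 2.907 m; N'_2 = 99·cos(-3.9°) = 98.8; c'Δl = 35.75; W sinα = -6.7
Slice 3: Δl = 2.3/cos9.2° = 2.330 m; N'_3 = 123·cos9.2° = 121.4; c'Δl = 28.66; W sinα = 19.7
Slice 4: Δl = 3.1/cos23.3° = 3.375 m; N'_4 = 190·cos23.3° = 174.5; c'Δl = 41.52; W sinα = 75.2
Slice 5: Δl = 2.9/cos41.2° = 3.854 m; N'_5 = 83·cos41.2° = 62.5; c'Δl = 47.41; W sinα = 54.7
Σc'Δl = 171.2 kN/m; ΣN' = 470.7 kN/m; ΣW sinα = 139.2 kN/m
Resisting = 171.2 + 470.7·tan22.2° = 171.2 + 192.1 = 363.2 kN/m
FS = 363.2 / 139.2 = 2.610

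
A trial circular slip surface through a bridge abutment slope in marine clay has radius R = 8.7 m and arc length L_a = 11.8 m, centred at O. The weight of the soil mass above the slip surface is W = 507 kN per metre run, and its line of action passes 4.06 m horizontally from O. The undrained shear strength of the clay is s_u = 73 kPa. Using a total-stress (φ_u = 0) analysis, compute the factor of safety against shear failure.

FS = 3.64

Taking moments about the centre O, the resisting moment is provided by the undrained shear strength acting along the arc:
M_R = s_u·L_a·R = 73·11.80·8.7 = 7494.2 kN·m/m
M_D = W·d = 507·4.06 = 2058.4 kN·m/m
FS = M_R / M_D = 7494.2 / 2058.4 = 3.641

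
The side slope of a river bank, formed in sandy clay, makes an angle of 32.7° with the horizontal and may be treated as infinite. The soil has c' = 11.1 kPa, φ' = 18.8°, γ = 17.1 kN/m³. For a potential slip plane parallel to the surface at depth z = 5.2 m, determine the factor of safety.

For an infinite slope with a slip plane parallel to the surface (no pore pressure): FS = [c' + γz cos²β tanφ'] / [γz sinβ cosβ].
γz = 17.1·5.2 = 88.92 kN/m²
Numerator = 11.1 + 88.92·cos²32.7°·tan18.8° = 11.1 + 88.92·0.7081·0.3404 = 32.536 kPa
Denominator = 88.92·sin32.7°·cos32.7° = 88.92·0.5402·0.8415 = 40.425 kPa
FS = 32.536 / 40.425 = 0.805

FS = 0.80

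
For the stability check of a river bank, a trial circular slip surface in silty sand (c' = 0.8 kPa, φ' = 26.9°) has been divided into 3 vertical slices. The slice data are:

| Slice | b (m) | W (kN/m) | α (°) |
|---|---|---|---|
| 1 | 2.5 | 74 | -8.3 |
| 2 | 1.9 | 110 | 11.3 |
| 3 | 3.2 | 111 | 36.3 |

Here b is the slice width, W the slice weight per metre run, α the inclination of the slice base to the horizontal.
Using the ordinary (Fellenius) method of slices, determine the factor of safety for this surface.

FS = 1.88

Ordinary method of slices: FS = Σ[c'·Δl_i + (W_i cosα_i)·tanφ'] / Σ W_i sinα_i, with Δl_i = b_i / cosα_i.
Slice 1: Δl = 2.5/cos(-8.3°) = 2.526 m; N'_1 = 74·cos(-8.3°) = 73.2; c'Δl = 2.02; W sinα = -10.7
Slice 2: Δl = 1.9/cos11.3° = 1.938 m; N'_2 = 110·cos11.3° = 107.9; c'Δl = 1.55; W sinα = 21.6
Slice 3: Δl = 3.2/cos36.3° = 3.971 m; N'_3 = 111·cos36.3° = 89.5; c'Δl = 3.18; W sinα = 65.7
Σc'Δl = 6.7 kN/m; ΣN' = 270.6 kN/m; ΣW sinα = 76.6 kN/m
Resisting = 6.7 + 270.6·tan26.9° = 6.7 + 137.3 = 144.0 kN/m
FS = 144.0 / 76.6 = 1.880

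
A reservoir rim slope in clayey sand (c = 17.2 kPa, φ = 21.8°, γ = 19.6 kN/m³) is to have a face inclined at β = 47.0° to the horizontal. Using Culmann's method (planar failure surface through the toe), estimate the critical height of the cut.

H_c = 25.05 m

Culmann's analysis gives the critical failure plane at α_cr = (β + φ)/2 = (47.0 + 21.8)/2 = 34.4°, and the critical height
H_c = (4c/γ) · sinβ cosφ / [1 − cos(β − φ)]
    = (4·17.2/19.6) · sin47.0°·cos21.8° / [1 − cos(25.2°)]
    = 3.510 · 0.7314·0.9285 / [1 − 0.9048]
    = 3.510 · 0.6791 / 0.0952
    = 25.05 m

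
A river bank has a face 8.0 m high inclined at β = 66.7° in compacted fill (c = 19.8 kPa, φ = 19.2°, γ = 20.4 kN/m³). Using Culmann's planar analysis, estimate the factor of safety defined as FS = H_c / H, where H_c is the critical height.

H_c = (4c/γ) · sinβ cosφ / [1 − cos(β − φ)]
    = (4·19.8/20.4) · sin66.7°·cos19.2° / [1 − cos47.5°]
    = 3.882 · 0.8674 / 0.3244 = 10.38 m
FS = H_c / H = 10.38 / 8.0 = 1.298

FS = 1.30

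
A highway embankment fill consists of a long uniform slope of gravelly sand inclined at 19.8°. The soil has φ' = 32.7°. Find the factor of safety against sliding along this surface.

For a dry cohesionless infinite slope the factor of safety is FS = tanφ' / tanβ.
FS = tan32.7° / tan19.8° = 0.6420 / 0.3600 = 1.783

FS = 1.78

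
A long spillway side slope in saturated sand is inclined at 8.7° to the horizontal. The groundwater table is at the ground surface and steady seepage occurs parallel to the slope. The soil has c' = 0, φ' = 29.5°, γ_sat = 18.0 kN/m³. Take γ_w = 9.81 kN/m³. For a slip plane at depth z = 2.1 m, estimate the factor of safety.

With seepage parallel to the slope and the water table at the surface, the effective normal stress on the slip plane uses the buoyant unit weight γ' = γ_sat − γ_w while the driving shear stress uses γ_sat:
FS = [c' + γ' z cos²β tanφ'] / [γ_sat z sinβ cosβ]
(For c' = 0 this reduces to FS = (γ'/γ_sat)·tanφ'/tanβ.)
γ' = 18.0 − 9.81 = 8.19 kN/m³
Numerator = 0.0 + 8.19·2.1·cos²8.7°·tan29.5° = 0.0 + 8.19·2.1·0.9771·0.5658 = 9.508 kPa
Denominator = 18.0·2.1·sin8.7°·cos8.7° = 18.0·2.1·0.1513·0.9885 = 5.652 kPa
FS = 9.508 / 5.652 = 1.682

FS = 1.68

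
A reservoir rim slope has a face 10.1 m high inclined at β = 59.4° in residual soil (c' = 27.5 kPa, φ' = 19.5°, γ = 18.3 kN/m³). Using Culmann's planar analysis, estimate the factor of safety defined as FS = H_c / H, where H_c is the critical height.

FS = 2.07

H_c = (4c'/γ) · sinβ cosφ' / [1 − cos(β − φ')]
    = (4·27.5/18.3) · sin59.4°·cos19.5° / [1 − cos39.9°]
    = 6.011 · 0.8114 / 0.2328 = 20.95 m
FS = H_c / H = 20.95 / 10.1 = 2.074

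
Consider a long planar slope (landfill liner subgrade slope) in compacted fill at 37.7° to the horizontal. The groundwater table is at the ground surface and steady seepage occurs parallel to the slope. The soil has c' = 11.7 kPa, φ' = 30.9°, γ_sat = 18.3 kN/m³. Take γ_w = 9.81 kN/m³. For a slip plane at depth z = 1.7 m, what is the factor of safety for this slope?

FS = 1.14

With seepage parallel to the slope and the water table at the surface, the effective normal stress on the slip plane uses the buoyant unit weight γ' = γ_sat − γ_w while the driving shear stress uses γ_sat:
FS = [c' + γ' z cos²β tanφ'] / [γ_sat z sinβ cosβ]
γ' = 18.3 − 9.81 = 8.49 kN/m³
Numerator = 11.7 + 8.49·1.7·cos²37.7°·tan30.9° = 11.7 + 8.49·1.7·0.6260·0.5985 = 17.108 kPa
Denominator = 18.3·1.7·sin37.7°·cos37.7° = 18.3·1.7·0.6115·0.7912 = 15.053 kPa
FS = 17.108 / 15.053 = 1.137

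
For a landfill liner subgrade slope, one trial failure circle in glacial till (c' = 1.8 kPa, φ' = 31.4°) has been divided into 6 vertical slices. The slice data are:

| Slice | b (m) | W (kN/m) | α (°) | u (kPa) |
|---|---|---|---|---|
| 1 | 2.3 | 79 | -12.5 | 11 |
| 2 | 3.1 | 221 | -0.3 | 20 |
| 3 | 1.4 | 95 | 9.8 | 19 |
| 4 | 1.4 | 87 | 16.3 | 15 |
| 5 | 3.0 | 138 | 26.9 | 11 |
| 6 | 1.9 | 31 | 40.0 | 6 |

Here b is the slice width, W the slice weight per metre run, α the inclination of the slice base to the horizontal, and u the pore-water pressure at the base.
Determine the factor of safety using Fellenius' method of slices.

Ordinary method of slices: FS = Σ[c'·Δl_i + (W_i cosα_i − u_i·Δl_i)·tanφ'] / Σ W_i sinα_i, with Δl_i = b_i / cosα_i.
Slice 1: Δl = 2.3/cos(-12.5°) = 2.356 m; N'_1 = 79·cos(-12.5°) − 11·2.356 = 51.2; c'Δl = 4.24; W sinα = -17.1
Slice 2: Δl = 3.1/cos(-0.3°) = 3.100 m; N'_2 = 221·cos(-0.3°) − 20·3.100 = 159.0; c'Δl = 5.58; W sinα = -1.2
Slice 3: Δl = 1.4/cos9.8° = 1.421 m; N'_3 = 95·cos9.8° − 19·1.421 = 66.6; c'Δl = 2.56; W sinα = 16.2
Slice 4: Δl = 1.4/cos16.3° = 1.459 m; N'_4 = 87·cos16.3° − 15·1.459 = 61.6; c'Δl = 2.63; W sinα = 24.4
Slice 5: Δl = 3.0/cos26.9° = 3.364 m; N'_5 = 138·cos26.9° − 11·3.364 = 86.1; c'Δl = 6.06; W sinα = 62.4
Slice 6: Δl = 1.9/cos40.0° = 2.480 m; N'_6 = 31·cos40.0° − 6·2.480 = 8.9; c'Δl = 4.46; W sinα = 19.9
Σc'Δl = 25.5 kN/m; ΣN' = 433.4 kN/m; ΣW sinα = 104.7 kN/m
Resisting = 25.5 + 433.4·tan31.4° = 25.5 + 264.5 = 290.1 kN/m
FS = 290.1 / 104.7 = 2.771

FS = 2.77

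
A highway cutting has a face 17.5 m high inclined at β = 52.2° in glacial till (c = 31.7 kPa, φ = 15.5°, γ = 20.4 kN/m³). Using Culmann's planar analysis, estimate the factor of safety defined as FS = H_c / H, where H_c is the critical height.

H_c = (4c/γ) · sinβ cosφ / [1 − cos(β − φ)]
    = (4·31.7/20.4) · sin52.2°·cos15.5° / [1 − cos36.7°]
    = 6.216 · 0.7614 / 0.1982 = 23.88 m
FS = H_c / H = 23.88 / 17.5 = 1.364

FS = 1.36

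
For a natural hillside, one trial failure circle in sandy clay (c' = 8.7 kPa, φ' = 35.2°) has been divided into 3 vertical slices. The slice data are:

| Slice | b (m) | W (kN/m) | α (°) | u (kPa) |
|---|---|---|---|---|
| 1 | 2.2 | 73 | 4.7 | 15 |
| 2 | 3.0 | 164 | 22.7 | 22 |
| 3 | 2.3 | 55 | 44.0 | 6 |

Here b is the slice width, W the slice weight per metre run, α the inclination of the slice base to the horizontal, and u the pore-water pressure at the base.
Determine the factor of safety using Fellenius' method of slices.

FS = 1.62

Ordinary method of slices: FS = Σ[c'·Δl_i + (W_i cosα_i − u_i·Δl_i)·tanφ'] / Σ W_i sinα_i, with Δl_i = b_i / cosα_i.
Slice 1: Δl = 2.2/cos4.7° = 2.207 m; N'_1 = 73·cos4.7° − 15·2.207 = 39.6; c'Δl = 19.20; W sinα = 6.0
Slice 2: Δl = 3.0/cos22.7° = 3.252 m; N'_2 = 164·cos22.7° − 22·3.252 = 79.8; c'Δl = 28.29; W sinα = 63.3
Slice 3: Δl = 2.3/cos44.0° = 3.197 m; N'_3 = 55·cos44.0° − 6·3.197 = 20.4; c'Δl = 27.82; W sinα = 38.2
Σc'Δl = 75.3 kN/m; ΣN' = 139.8 kN/m; ΣW sinα = 107.5 kN/m
Resisting = 75.3 + 139.8·tan35.2° = 75.3 + 98.6 = 173.9 kN/m
FS = 173.9 / 107.5 = 1.618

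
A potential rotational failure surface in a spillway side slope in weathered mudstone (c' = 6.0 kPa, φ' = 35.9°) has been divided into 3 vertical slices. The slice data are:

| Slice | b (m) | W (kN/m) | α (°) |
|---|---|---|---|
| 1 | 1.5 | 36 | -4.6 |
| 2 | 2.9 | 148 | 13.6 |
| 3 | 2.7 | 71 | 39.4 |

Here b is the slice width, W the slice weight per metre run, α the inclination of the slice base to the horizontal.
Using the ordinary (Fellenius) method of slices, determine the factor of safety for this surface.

Ordinary method of slices: FS = Σ[c'·Δl_i + (W_i cosα_i)·tanφ'] / Σ W_i sinα_i, with Δl_i = b_i / cosα_i.
Slice 1: Δl = 1.5/cos(-4.6°) = 1.505 m; N'_1 = 36·cos(-4.6°) = 35.9; c'Δl = 9.03; W sinα = -2.9
Slice 2: Δl = 2.9/cos13.6° = 2.984 m; N'_2 = 148·cos13.6° = 143.9; c'Δl = 17.90; W sinα = 34.8
Slice 3: Δl = 2.7/cos39.4° = 3.494 m; N'_3 = 71·cos39.4° = 54.9; c'Δl = 20.96; W sinα = 45.1
Σc'Δl = 47.9 kN/m; ΣN' = 234.6 kN/m; ΣW sinα = 77.0 kN/m
Resisting = 47.9 + 234.6·tan35.9° = 47.9 + 169.8 = 217.7 kN/m
FS = 217.7 / 77.0 = 2.828

FS = 2.83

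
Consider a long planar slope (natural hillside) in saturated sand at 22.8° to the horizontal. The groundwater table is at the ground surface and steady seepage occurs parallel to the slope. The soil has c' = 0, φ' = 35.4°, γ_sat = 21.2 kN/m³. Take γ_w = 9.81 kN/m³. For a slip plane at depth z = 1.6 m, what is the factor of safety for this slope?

FS = 0.91

With seepage parallel to the slope and the water table at the surface, the effective normal stress on the slip plane uses the buoyant unit weight γ' = γ_sat − γ_w while the driving shear stress uses γ_sat:
FS = [c' + γ' z cos²β tanφ'] / [γ_sat z sinβ cosβ]
(For c' = 0 this reduces to FS = (γ'/γ_sat)·tanφ'/tanβ.)
γ' = 21.2 − 9.81 = 11.39 kN/m³
Numerator = 0.0 + 11.39·1.6·cos²22.8°·tan35.4° = 0.0 + 11.39·1.6·0.8498·0.7107 = 11.006 kPa
Denominator = 21.2·1.6·sin22.8°·cos22.8° = 21.2·1.6·0.3875·0.9219 = 12.117 kPa
FS = 11.006 / 12.117 = 0.908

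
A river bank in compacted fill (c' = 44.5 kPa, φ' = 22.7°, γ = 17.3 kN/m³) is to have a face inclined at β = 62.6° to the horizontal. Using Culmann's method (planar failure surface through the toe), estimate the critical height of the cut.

Culmann's analysis gives the critical failure plane at α_cr = (β + φ')/2 = (62.6 + 22.7)/2 = 42.6°, and the critical height
H_c = (4c'/γ) · sinβ cosφ' / [1 − cos(β − φ')]
    = (4·44.5/17.3) · sin62.6°·cos22.7° / [1 − cos(39.9°)]
    = 10.289 · 0.8878·0.9225 / [1 − 0.7672]
    = 10.289 · 0.8190 / 0.2328
    = 36.19 m

H_c = 36.19 m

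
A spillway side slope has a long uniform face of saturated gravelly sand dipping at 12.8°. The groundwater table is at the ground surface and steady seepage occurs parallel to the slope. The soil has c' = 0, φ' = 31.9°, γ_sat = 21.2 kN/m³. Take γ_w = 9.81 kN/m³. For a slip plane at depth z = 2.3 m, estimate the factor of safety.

With seepage parallel to the slope and the water table at the surface, the effective normal stress on the slip plane uses the buoyant unit weight γ' = γ_sat − γ_w while the driving shear stress uses γ_sat:
FS = [c' + γ' z cos²β tanφ'] / [γ_sat z sinβ cosβ]
(For c' = 0 this reduces to FS = (γ'/γ_sat)·tanφ'/tanβ.)
γ' = 21.2 − 9.81 = 11.39 kN/m³
Numerator = 0.0 + 11.39·2.3·cos²12.8°·tan31.9° = 0.0 + 11.39·2.3·0.9509·0.6224 = 15.506 kPa
Denominator = 21.2·2.3·sin12.8°·cos12.8° = 21.2·2.3·0.2215·0.9751 = 10.534 kPa
FS = 15.506 / 10.534 = 1.472

FS = 1.47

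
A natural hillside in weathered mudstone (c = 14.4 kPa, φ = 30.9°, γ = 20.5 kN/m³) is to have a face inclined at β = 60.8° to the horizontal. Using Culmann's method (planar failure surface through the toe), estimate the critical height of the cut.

H_c = 15.81 m

Culmann's analysis gives the critical failure plane at α_cr = (β + φ)/2 = (60.8 + 30.9)/2 = 45.8°, and the critical height
H_c = (4c/γ) · sinβ cosφ / [1 − cos(β − φ)]
    = (4·14.4/20.5) · sin60.8°·cos30.9° / [1 − cos(29.9°)]
    = 2.810 · 0.8729·0.8581 / [1 − 0.8669]
    = 2.810 · 0.7490 / 0.1331
    = 15.81 m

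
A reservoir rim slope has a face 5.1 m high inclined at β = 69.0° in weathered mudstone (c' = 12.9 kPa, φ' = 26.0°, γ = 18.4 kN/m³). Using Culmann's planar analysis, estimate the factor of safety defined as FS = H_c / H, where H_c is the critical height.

H_c = (4c'/γ) · sinβ cosφ' / [1 − cos(β − φ')]
    = (4·12.9/18.4) · sin69.0°·cos26.0° / [1 − cos43.0°]
    = 2.804 · 0.8391 / 0.2686 = 8.76 m
FS = H_c / H = 8.76 / 5.1 = 1.717

FS = 1.72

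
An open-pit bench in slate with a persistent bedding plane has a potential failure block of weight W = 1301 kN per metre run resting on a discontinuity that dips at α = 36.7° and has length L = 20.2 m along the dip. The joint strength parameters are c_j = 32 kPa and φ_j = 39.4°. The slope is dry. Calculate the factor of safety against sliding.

Resolving the block weight along and normal to the plane and applying the Mohr–Coulomb strength on the joint:
N' = W cosα = 1301·cos36.7° = 1043.1 kN/m
Driving force T = W sinα = 1301·sin36.7° = 777.5 kN/m
Resisting force R = c_j·L + N'·tanφ_j = 32·20.2 + 1043.1·tan39.4° = 646.4 + 856.8 = 1503.2 kN/m
FS = R / T = 1503.2 / 777.5 = 1.933

FS = 1.93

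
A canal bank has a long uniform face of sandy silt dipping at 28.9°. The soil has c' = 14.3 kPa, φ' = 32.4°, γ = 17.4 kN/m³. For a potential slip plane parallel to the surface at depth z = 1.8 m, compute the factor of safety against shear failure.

For an infinite slope with a slip plane parallel to the surface (no pore pressure): FS = [c' + γz cos²β tanφ'] / [γz sinβ cosβ].
γz = 17.4·1.8 = 31.32 kN/m²
Numerator = 14.3 + 31.32·cos²28.9°·tan32.4° = 14.3 + 31.32·0.7664·0.6346 = 29.534 kPa
Denominator = 31.32·sin28.9°·cos28.9° = 31.32·0.4833·0.8755 = 13.251 kPa
FS = 29.534 / 13.251 = 2.229

FS = 2.23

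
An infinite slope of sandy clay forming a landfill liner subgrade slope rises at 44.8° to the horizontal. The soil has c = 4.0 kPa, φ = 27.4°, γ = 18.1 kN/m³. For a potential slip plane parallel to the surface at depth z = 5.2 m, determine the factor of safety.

FS = 0.61

For an infinite slope with a slip plane parallel to the surface (no pore pressure): FS = [c + γz cos²β tanφ] / [γz sinβ cosβ].
γz = 18.1·5.2 = 94.12 kN/m²
Numerator = 4.0 + 94.12·cos²44.8°·tan27.4° = 4.0 + 94.12·0.5035·0.5184 = 28.564 kPa
Denominator = 94.12·sin44.8°·cos44.8° = 94.12·0.7046·0.7096 = 47.059 kPa
FS = 28.564 / 47.059 = 0.607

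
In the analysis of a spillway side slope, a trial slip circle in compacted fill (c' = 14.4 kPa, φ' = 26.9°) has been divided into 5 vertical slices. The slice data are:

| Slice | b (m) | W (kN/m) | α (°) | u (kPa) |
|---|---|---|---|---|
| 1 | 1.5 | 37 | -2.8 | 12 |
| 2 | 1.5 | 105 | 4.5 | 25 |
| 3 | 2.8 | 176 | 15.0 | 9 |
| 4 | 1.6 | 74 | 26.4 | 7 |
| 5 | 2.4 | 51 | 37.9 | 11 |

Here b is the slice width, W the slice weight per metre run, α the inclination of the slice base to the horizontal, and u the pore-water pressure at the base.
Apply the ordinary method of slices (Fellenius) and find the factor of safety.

Ordinary method of slices: FS = Σ[c'·Δl_i + (W_i cosα_i − u_i·Δl_i)·tanφ'] / Σ W_i sinα_i, with Δl_i = b_i / cosα_i.
Slice 1: Δl = 1.5/cos(-2.8°) = 1.502 m; N'_1 = 37·cos(-2.8°) − 12·1.502 = 18.9; c'Δl = 21.63; W sinα = -1.8
Slice 2: Δl = 1.5/cos4.5° = 1.505 m; N'_2 = 105·cos4.5° − 25·1.505 = 67.1; c'Δl = 21.67; W sinα = 8.2
Slice 3: Δl = 2.8/cos15.0° = 2.899 m; N'_3 = 176·cos15.0° − 9·2.899 = 143.9; c'Δl = 41.74; W sinα = 45.6
Slice 4: Δl = 1.6/cos26.4° = 1.786 m; N'_4 = 74·cos26.4° − 7·1.786 = 53.8; c'Δl = 25.72; W sinα = 32.9
Slice 5: Δl = 2.4/cos37.9° = 3.042 m; N'_5 = 51·cos37.9° − 11·3.042 = 6.8; c'Δl = 43.80; W sinα = 31.3
Σc'Δl = 154.6 kN/m; ΣN' = 290.5 kN/m; ΣW sinα = 116.2 kN/m
Resisting = 154.6 + 290.5·tan26.9° = 154.6 + 147.4 = 301.9 kN/m
FS = 301.9 / 116.2 = 2.598

FS = 2.60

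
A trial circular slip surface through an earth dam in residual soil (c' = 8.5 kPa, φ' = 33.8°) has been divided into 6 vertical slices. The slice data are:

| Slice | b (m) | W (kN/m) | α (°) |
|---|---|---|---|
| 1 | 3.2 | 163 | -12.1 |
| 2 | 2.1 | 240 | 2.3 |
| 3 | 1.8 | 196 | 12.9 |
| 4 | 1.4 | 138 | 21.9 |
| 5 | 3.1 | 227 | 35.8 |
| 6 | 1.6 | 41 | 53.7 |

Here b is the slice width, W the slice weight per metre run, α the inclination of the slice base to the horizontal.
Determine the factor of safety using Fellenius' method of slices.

FS = 3.17

Ordinary method of slices: FS = Σ[c'·Δl_i + (W_i cosα_i)·tanφ'] / Σ W_i sinα_i, with Δl_i = b_i / cosα_i.
Slice 1: Δl = 3.2/cos(-12.1°) = 3.273 m; N'_1 = 163·cos(-12.1°) = 159.4; c'Δl = 27.82; W sinα = -34.2
Slice 2: Δl = 2.1/cos2.3° = 2.102 m; N'_2 = 240·cos2.3° = 239.8; c'Δl = 17.86; W sinα = 9.6
Slice 3: Δl = 1.8/cos12.9° = 1.847 m; N'_3 = 196·cos12.9° = 191.1; c'Δl = 15.70; W sinα = 43.8
Slice 4: Δl = 1.4/cos21.9° = 1.509 m; N'_4 = 138·cos21.9° = 128.0; c'Δl = 12.83; W sinα = 51.5
Slice 5: Δl = 3.1/cos35.8° = 3.822 m; N'_5 = 227·cos35.8° = 184.1; c'Δl = 32.49; W sinα = 132.8
Slice 6: Δl = 1.6/cos53.7° = 2.703 m; N'_6 = 41·cos53.7° = 24.3; c'Δl = 22.97; W sinα = 33.0
Σc'Δl = 129.7 kN/m; ΣN' = 926.7 kN/m; ΣW sinα = 236.5 kN/m
Resisting = 129.7 + 926.7·tan33.8° = 129.7 + 620.3 = 750.0 kN/m
FS = 750.0 / 236.5 = 3.171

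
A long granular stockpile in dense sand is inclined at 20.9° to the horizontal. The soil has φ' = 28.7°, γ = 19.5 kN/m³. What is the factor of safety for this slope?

For a dry cohesionless infinite slope the factor of safety is FS = tanφ' / tanβ.
FS = tan28.7° / tan20.9° = 0.5475 / 0.3819 = 1.434

FS = 1.43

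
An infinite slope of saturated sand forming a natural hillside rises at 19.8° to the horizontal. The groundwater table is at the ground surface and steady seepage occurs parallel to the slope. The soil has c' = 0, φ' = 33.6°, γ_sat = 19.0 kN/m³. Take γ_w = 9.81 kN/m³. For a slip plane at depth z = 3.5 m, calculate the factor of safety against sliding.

FS = 0.89

With seepage parallel to the slope and the water table at the surface, the effective normal stress on the slip plane uses the buoyant unit weight γ' = γ_sat − γ_w while the driving shear stress uses γ_sat:
FS = [c' + γ' z cos²β tanφ'] / [γ_sat z sinβ cosβ]
(For c' = 0 this reduces to FS = (γ'/γ_sat)·tanφ'/tanβ.)
γ' = 19.0 − 9.81 = 9.19 kN/m³
Numerator = 0.0 + 9.19·3.5·cos²19.8°·tan33.6° = 0.0 + 9.19·3.5·0.8853·0.6644 = 18.918 kPa
Denominator = 19.0·3.5·sin19.8°·cos19.8° = 19.0·3.5·0.3387·0.9409 = 21.194 kPa
FS = 18.918 / 21.194 = 0.893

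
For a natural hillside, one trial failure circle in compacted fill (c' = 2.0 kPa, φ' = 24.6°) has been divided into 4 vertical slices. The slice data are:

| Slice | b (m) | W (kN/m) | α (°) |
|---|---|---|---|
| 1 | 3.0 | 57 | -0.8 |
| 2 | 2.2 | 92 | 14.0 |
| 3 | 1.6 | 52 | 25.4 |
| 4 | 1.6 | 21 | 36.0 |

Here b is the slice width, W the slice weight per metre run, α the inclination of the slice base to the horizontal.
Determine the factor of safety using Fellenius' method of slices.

Ordinary method of slices: FS = Σ[c'·Δl_i + (W_i cosα_i)·tanφ'] / Σ W_i sinα_i, with Δl_i = b_i / cosα_i.
Slice 1: Δl = 3.0/cos(-0.8°) = 3.000 m; N'_1 = 57·cos(-0.8°) = 57.0; c'Δl = 6.00; W sinα = -0.8
Slice 2: Δl = 2.2/cos14.0° = 2.267 m; N'_2 = 92·cos14.0° = 89.3; c'Δl = 4.53; W sinα = 22.3
Slice 3: Δl = 1.6/cos25.4° = 1.771 m; N'_3 = 52·cos25.4° = 47.0; c'Δl = 3.54; W sinα = 22.3
Slice 4: Δl = 1.6/cos36.0° = 1.978 m; N'_4 = 21·cos36.0° = 17.0; c'Δl = 3.96; W sinα = 12.3
Σc'Δl = 18.0 kN/m; ΣN' = 210.2 kN/m; ΣW sinα = 56.1 kN/m
Resisting = 18.0 + 210.2·tan24.6° = 18.0 + 96.2 = 114.3 kN/m
FS = 114.3 / 56.1 = 2.037

FS = 2.04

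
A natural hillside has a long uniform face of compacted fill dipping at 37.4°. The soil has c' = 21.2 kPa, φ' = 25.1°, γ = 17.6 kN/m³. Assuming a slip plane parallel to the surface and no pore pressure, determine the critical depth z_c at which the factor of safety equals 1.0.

z_c = 6.45 m

Setting FS = 1.00 in FS = [c' + γz cos²β tanφ'] / [γz sinβ cosβ] and solving for z:
z = c' / [γ cosβ (FS·sinβ − cosβ·tanφ')]
  = 21.2 / [17.6·cos37.4°·(1.00·sin37.4° − cos37.4°·tan25.1°)]
  = 21.2 / [17.6·0.7944·(1.00·0.6074 − 0.7944·0.4684)]
  = 21.2 / 3.2891 = 6.445 m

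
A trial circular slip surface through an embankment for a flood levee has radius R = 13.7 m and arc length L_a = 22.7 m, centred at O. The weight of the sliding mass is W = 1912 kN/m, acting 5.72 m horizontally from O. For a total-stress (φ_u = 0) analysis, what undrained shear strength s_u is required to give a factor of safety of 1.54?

s_u = 54.2 kPa

FS = s_u·L_a·R / (W·d), so s_u = FS·W·d / (L_a·R).
s_u = 1.54·1912·5.72 / (22.70·13.7) = 16842.4 / 310.99 = 54.16 kPa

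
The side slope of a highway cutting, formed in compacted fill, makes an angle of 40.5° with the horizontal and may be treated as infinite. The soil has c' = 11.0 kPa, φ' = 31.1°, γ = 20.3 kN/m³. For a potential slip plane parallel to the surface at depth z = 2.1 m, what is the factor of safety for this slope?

FS = 1.23

For an infinite slope with a slip plane parallel to the surface (no pore pressure): FS = [c' + γz cos²β tanφ'] / [γz sinβ cosβ].
γz = 20.3·2.1 = 42.63 kN/m²
Numerator = 11.0 + 42.63·cos²40.5°·tan31.1° = 11.0 + 42.63·0.5782·0.6032 = 25.869 kPa
Denominator = 42.63·sin40.5°·cos40.5° = 42.63·0.6494·0.7604 = 21.053 kPa
FS = 25.869 / 21.053 = 1.229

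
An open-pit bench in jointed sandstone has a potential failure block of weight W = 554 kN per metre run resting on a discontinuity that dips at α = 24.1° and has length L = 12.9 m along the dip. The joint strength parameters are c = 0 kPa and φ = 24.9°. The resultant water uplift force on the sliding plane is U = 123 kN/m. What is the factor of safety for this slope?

Resolving the block weight along and normal to the plane and applying the Mohr–Coulomb strength on the joint:
N' = W cosα − U = 554·cos24.1° − 123 = 382.7 kN/m
Driving force T = W sinα = 554·sin24.1° = 226.2 kN/m
Resisting force R = c·L + N'·tanφ = 0·12.9 + 382.7·tan24.9° = 0.0 + 177.6 = 177.6 kN/m
FS = R / T = 177.6 / 226.2 = 0.785

FS = 0.79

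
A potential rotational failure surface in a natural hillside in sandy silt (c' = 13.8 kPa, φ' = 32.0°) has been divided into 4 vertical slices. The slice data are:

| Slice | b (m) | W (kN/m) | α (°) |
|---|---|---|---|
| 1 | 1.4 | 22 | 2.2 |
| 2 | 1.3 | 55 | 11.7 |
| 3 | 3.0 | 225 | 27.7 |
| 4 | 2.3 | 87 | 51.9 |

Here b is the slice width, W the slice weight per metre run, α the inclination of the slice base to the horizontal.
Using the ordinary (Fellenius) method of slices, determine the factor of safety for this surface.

FS = 1.84

Ordinary method of slices: FS = Σ[c'·Δl_i + (W_i cosα_i)·tanφ'] / Σ W_i sinα_i, with Δl_i = b_i / cosα_i.
Slice 1: Δl = 1.4/cos2.2° = 1.401 m; N'_1 = 22·cos2.2° = 22.0; c'Δl = 19.33; W sinα = 0.8
Slice 2: Δl = 1.3/cos11.7° = 1.328 m; N'_2 = 55·cos11.7° = 53.9; c'Δl = 18.32; W sinα = 11.2
Slice 3: Δl = 3.0/cos27.7° = 3.388 m; N'_3 = 225·cos27.7° = 199.2; c'Δl = 46.76; W sinα = 104.6
Slice 4: Δl = 2.3/cos51.9° = 3.727 m; N'_4 = 87·cos51.9° = 53.7; c'Δl = 51.44; W sinα = 68.5
Σc'Δl = 135.9 kN/m; ΣN' = 328.7 kN/m; ΣW sinα = 185.1 kN/m
Resisting = 135.9 + 328.7·tan32.0° = 135.9 + 205.4 = 341.3 kN/m
FS = 341.3 / 185.1 = 1.844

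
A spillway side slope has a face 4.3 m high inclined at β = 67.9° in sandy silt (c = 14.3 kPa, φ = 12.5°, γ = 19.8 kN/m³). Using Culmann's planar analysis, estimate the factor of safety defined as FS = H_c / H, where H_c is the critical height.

FS = 1.41

H_c = (4c/γ) · sinβ cosφ / [1 − cos(β − φ)]
    = (4·14.3/19.8) · sin67.9°·cos12.5° / [1 − cos55.4°]
    = 2.889 · 0.9046 / 0.4322 = 6.05 m
FS = H_c / H = 6.05 / 4.3 = 1.406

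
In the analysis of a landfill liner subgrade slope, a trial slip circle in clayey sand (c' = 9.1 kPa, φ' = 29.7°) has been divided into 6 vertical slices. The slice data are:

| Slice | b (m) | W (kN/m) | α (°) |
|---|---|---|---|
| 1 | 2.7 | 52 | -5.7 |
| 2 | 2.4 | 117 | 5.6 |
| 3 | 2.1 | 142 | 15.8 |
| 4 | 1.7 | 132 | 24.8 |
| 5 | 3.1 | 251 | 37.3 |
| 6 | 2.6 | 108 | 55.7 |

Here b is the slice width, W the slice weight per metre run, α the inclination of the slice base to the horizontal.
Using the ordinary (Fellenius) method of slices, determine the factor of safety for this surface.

Ordinary method of slices: FS = Σ[c'·Δl_i + (W_i cosα_i)·tanφ'] / Σ W_i sinα_i, with Δl_i = b_i / cosα_i.
Slice 1: Δl = 2.7/cos(-5.7°) = 2.713 m; N'_1 = 52·cos(-5.7°) = 51.7; c'Δl = 24.69; W sinα = -5.2
Slice 2: Δl = 2.4/cos5.6° = 2.412 m; N'_2 = 117·cos5.6° = 116.4; c'Δl = 21.94; W sinα = 11.4
Slice 3: Δl = 2.1/cos15.8° = 2.182 m; N'_3 = 142·cos15.8° = 136.6; c'Δl = 19.86; W sinα = 38.7
Slice 4: Δl = 1.7/cos24.8° = 1.873 m; N'_4 = 132·cos24.8° = 119.8; c'Δl = 17.04; W sinα = 55.4
Slice 5: Δl = 3.1/cos37.3° = 3.897 m; N'_5 = 251·cos37.3° = 199.7; c'Δl = 35.46; W sinα = 152.1
Slice 6: Δl = 2.6/cos55.7° = 4.614 m; N'_6 = 108·cos55.7° = 60.9; c'Δl = 41.99; W sinα = 89.2
Σc'Δl = 161.0 kN/m; ΣN' = 685.2 kN/m; ΣW sinα = 341.6 kN/m
Resisting = 161.0 + 685.2·tan29.7° = 161.0 + 390.8 = 551.8 kN/m
FS = 551.8 / 341.6 = 1.615

FS = 1.62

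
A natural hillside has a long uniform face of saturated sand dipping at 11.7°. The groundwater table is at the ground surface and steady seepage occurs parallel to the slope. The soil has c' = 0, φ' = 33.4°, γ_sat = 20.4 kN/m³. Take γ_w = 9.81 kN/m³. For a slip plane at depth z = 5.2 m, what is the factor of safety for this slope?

FS = 1.65

With seepage parallel to the slope and the water table at the surface, the effective normal stress on the slip plane uses the buoyant unit weight γ' = γ_sat − γ_w while the driving shear stress uses γ_sat:
FS = [c' + γ' z cos²β tanφ'] / [γ_sat z sinβ cosβ]
(For c' = 0 this reduces to FS = (γ'/γ_sat)·tanφ'/tanβ.)
γ' = 20.4 − 9.81 = 10.59 kN/m³
Numerator = 0.0 + 10.59·5.2·cos²11.7°·tan33.4° = 0.0 + 10.59·5.2·0.9589·0.6594 = 34.817 kPa
Denominator = 20.4·5.2·sin11.7°·cos11.7° = 20.4·5.2·0.2028·0.9792 = 21.065 kPa
FS = 34.817 / 21.065 = 1.653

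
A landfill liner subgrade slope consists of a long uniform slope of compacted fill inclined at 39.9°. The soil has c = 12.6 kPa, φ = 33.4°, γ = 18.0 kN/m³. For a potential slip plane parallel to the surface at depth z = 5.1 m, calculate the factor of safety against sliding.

For an infinite slope with a slip plane parallel to the surface (no pore pressure): FS = [c + γz cos²β tanφ] / [γz sinβ cosβ].
γz = 18.0·5.1 = 91.80 kN/m²
Numerator = 12.6 + 91.80·cos²39.9°·tan33.4° = 12.6 + 91.80·0.5885·0.6594 = 48.225 kPa
Denominator = 91.80·sin39.9°·cos39.9° = 91.80·0.6414·0.7672 = 45.175 kPa
FS = 48.225 / 45.175 = 1.068

FS = 1.07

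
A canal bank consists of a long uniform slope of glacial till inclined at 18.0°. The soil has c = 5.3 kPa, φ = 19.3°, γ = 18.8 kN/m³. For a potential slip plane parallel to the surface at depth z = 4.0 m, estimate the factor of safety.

For an infinite slope with a slip plane parallel to the surface (no pore pressure): FS = [c + γz cos²β tanφ] / [γz sinβ cosβ].
γz = 18.8·4.0 = 75.20 kN/m²
Numerator = 5.3 + 75.20·cos²18.0°·tan19.3° = 5.3 + 75.20·0.9045·0.3502 = 29.120 kPa
Denominator = 75.20·sin18.0°·cos18.0° = 75.20·0.3090·0.9511 = 22.101 kPa
FS = 29.120 / 22.101 = 1.318

FS = 1.32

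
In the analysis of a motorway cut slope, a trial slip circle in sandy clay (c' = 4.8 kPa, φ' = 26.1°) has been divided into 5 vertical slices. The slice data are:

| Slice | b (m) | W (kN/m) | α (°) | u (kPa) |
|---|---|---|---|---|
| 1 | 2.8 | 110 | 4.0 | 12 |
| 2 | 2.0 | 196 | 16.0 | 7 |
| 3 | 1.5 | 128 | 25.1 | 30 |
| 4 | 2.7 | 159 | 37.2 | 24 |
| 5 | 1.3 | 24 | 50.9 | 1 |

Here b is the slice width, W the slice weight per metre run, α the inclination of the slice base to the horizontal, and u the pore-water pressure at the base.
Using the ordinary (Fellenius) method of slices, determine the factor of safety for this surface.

FS = 1.04

Ordinary method of slices: FS = Σ[c'·Δl_i + (W_i cosα_i − u_i·Δl_i)·tanφ'] / Σ W_i sinα_i, with Δl_i = b_i / cosα_i.
Slice 1: Δl = 2.8/cos4.0° = 2.807 m; N'_1 = 110·cos4.0° − 12·2.807 = 76.0; c'Δl = 13.47; W sinα = 7.7
Slice 2: Δl = 2.0/cos16.0° = 2.081 m; N'_2 = 196·cos16.0° − 7·2.081 = 173.8; c'Δl = 9.99; W sinα = 54.0
Slice 3: Δl = 1.5/cos25.1° = 1.656 m; N'_3 = 128·cos25.1° − 30·1.656 = 66.2; c'Δl = 7.95; W sinα = 54.3
Slice 4: Δl = 2.7/cos37.2° = 3.390 m; N'_4 = 159·cos37.2° − 24·3.390 = 45.3; c'Δl = 16.27; W sinα = 96.1
Slice 5: Δl = 1.3/cos50.9° = 2.061 m; N'_5 = 24·cos50.9° − 1·2.061 = 13.1; c'Δl = 9.89; W sinα = 18.6
Σc'Δl = 57.6 kN/m; ΣN' = 374.5 kN/m; ΣW sinα = 230.8 kN/m
Resisting = 57.6 + 374.5·tan26.1° = 57.6 + 183.5 = 241.0 kN/m
FS = 241.0 / 230.8 = 1.045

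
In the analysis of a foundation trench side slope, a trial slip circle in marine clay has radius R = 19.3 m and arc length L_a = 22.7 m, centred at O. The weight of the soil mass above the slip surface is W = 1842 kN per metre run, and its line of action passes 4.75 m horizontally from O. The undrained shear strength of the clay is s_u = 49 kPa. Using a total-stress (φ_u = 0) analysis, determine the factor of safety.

Taking moments about the centre O, the resisting moment is provided by the undrained shear strength acting along the arc:
M_R = s_u·L_a·R = 49·22.70·19.3 = 21467.4 kN·m/m
M_D = W·d = 1842·4.75 = 8749.5 kN·m/m
FS = M_R / M_D = 21467.4 / 8749.5 = 2.454

FS = 2.45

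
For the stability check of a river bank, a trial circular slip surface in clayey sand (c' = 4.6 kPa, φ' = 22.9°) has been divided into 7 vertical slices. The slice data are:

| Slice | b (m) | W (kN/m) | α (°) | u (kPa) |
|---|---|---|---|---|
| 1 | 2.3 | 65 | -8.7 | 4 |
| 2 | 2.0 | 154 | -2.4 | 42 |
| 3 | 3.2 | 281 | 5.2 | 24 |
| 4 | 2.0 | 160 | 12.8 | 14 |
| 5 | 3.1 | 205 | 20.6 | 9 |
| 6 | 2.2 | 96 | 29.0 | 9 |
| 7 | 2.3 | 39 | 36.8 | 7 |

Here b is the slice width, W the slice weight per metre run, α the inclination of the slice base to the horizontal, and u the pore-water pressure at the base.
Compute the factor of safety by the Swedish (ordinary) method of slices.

FS = 2.01

Ordinary method of slices: FS = Σ[c'·Δl_i + (W_i cosα_i − u_i·Δl_i)·tanφ'] / Σ W_i sinα_i, with Δl_i = b_i / cosα_i.
Slice 1: Δl = 2.3/cos(-8.7°) = 2.327 m; N'_1 = 65·cos(-8.7°) − 4·2.327 = 54.9; c'Δl = 10.70; W sinα = -9.8
Slice 2: Δl = 2.0/cos(-2.4°) = 2.002 m; N'_2 = 154·cos(-2.4°) − 42·2.002 = 69.8; c'Δl = 9.21; W sinα = -6.4
Slice 3: Δl = 3.2/cos5.2° = 3.213 m; N'_3 = 281·cos5.2° − 24·3.213 = 202.7; c'Δl = 14.78; W sinα = 25.5
Slice 4: Δl = 2.0/cos12.8° = 2.051 m; N'_4 = 160·cos12.8° − 14·2.051 = 127.3; c'Δl = 9.43; W sinα = 35.4
Slice 5: Δl = 3.1/cos20.6° = 3.312 m; N'_5 = 205·cos20.6° − 9·3.312 = 162.1; c'Δl = 15.23; W sinα = 72.1
Slice 6: Δl = 2.2/cos29.0° = 2.515 m; N'_6 = 96·cos29.0° − 9·2.515 = 61.3; c'Δl = 11.57; W sinα = 46.5
Slice 7: Δl = 2.3/cos36.8° = 2.872 m; N'_7 = 39·cos36.8° − 7·2.872 = 11.1; c'Δl = 13.21; W sinα = 23.4
Σc'Δl = 84.1 kN/m; ΣN' = 689.3 kN/m; ΣW sinα = 186.7 kN/m
Resisting = 84.1 + 689.3·tan22.9° = 84.1 + 291.2 = 375.3 kN/m
FS = 375.3 / 186.7 = 2.011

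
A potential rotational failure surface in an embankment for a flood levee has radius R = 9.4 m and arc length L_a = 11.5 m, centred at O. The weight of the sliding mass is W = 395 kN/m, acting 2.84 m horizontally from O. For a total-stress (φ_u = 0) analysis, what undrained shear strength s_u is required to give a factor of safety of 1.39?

FS = s_u·L_a·R / (W·d), so s_u = FS·W·d / (L_a·R).
s_u = 1.39·395·2.84 / (11.50·9.4) = 1559.3 / 108.10 = 14.42 kPa

s_u = 14.4 kPa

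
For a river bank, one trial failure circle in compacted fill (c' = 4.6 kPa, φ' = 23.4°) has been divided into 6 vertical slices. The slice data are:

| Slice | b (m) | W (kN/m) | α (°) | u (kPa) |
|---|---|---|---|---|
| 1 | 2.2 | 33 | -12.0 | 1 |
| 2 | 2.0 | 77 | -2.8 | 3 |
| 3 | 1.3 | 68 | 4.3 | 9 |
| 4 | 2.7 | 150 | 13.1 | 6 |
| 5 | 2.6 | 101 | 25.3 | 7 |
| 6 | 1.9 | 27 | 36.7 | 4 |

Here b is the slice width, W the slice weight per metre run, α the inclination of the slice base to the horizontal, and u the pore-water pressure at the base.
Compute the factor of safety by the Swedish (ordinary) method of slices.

FS = 2.53

Ordinary method of slices: FS = Σ[c'·Δl_i + (W_i cosα_i − u_i·Δl_i)·tanφ'] / Σ W_i sinα_i, with Δl_i = b_i / cosα_i.
Slice 1: Δl = 2.2/cos(-12.0°) = 2.249 m; N'_1 = 33·cos(-12.0°) − 1·2.249 = 30.0; c'Δl = 10.35; W sinα = -6.9
Slice 2: Δl = 2.0/cos(-2.8°) = 2.002 m; N'_2 = 77·cos(-2.8°) − 3·2.002 = 70.9; c'Δl = 9.21; W sinα = -3.8
Slice 3: Δl = 1.3/cos4.3° = 1.304 m; N'_3 = 68·cos4.3° − 9·1.304 = 56.1; c'Δl = 6.00; W sinα = 5.1
Slice 4: Δl = 2.7/cos13.1° = 2.772 m; N'_4 = 150·cos13.1° − 6·2.772 = 129.5; c'Δl = 12.75; W sinα = 34.0
Slice 5: Δl = 2.6/cos25.3° = 2.876 m; N'_5 = 101·cos25.3° − 7·2.876 = 71.2; c'Δl = 13.23; W sinα = 43.2
Slice 6: Δl = 1.9/cos36.7° = 2.370 m; N'_6 = 27·cos36.7° − 4·2.370 = 12.2; c'Δl = 10.90; W sinα = 16.1
Σc'Δl = 62.4 kN/m; ΣN' = 369.8 kN/m; ΣW sinα = 87.8 kN/m
Resisting = 62.4 + 369.8·tan23.4° = 62.4 + 160.0 = 222.5 kN/m
FS = 222.5 / 87.8 = 2.535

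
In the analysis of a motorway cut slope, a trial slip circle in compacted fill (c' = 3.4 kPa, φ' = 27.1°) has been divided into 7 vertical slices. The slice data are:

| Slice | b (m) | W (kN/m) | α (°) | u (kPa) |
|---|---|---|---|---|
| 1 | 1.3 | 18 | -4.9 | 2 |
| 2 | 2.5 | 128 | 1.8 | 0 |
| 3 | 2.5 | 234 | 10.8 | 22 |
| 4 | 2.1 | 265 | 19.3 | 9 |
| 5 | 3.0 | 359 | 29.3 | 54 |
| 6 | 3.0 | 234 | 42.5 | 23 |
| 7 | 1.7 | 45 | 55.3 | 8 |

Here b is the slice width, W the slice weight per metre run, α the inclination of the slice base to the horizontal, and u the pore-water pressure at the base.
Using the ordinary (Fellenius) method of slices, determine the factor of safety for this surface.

Ordinary method of slices: FS = Σ[c'·Δl_i + (W_i cosα_i − u_i·Δl_i)·tanφ'] / Σ W_i sinα_i, with Δl_i = b_i / cosα_i.
Slice 1: Δl = 1.3/cos(-4.9°) = 1.305 m; N'_1 = 18·cos(-4.9°) − 2·1.305 = 15.3; c'Δl = 4.44; W sinα = -1.5
Slice 2: Δl = 2.5/cos1.8° = 2.501 m; N'_2 = 128·cos1.8° − 0·2.501 = 127.9; c'Δl = 8.50; W sinα = 4.0
Slice 3: Δl = 2.5/cos10.8° = 2.545 m; N'_3 = 234·cos10.8° − 22·2.545 = 173.9; c'Δl = 8.65; W sinα = 43.8
Slice 4: Δl = 2.1/cos19.3° = 2.225 m; N'_4 = 265·cos19.3° − 9·2.225 = 230.1; c'Δl = 7.57; W sinα = 87.6
Slice 5: Δl = 3.0/cos29.3° = 3.440 m; N'_5 = 359·cos29.3° − 54·3.440 = 127.3; c'Δl = 11.70; W sinα = 175.7
Slice 6: Δl = 3.0/cos42.5° = 4.069 m; N'_6 = 234·cos42.5° − 23·4.069 = 78.9; c'Δl = 13.83; W sinα = 158.1
Slice 7: Δl = 1.7/cos55.3° = 2.986 m; N'_7 = 45·cos55.3° − 8·2.986 = 1.7; c'Δl = 10.15; W sinα = 37.0
Σc'Δl = 64.8 kN/m; ΣN' = 755.2 kN/m; ΣW sinα = 504.7 kN/m
Resisting = 64.8 + 755.2·tan27.1° = 64.8 + 386.4 = 451.3 kN/m
FS = 451.3 / 504.7 = 0.894

FS = 0.89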